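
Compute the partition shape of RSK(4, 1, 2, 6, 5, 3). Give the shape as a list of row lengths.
RSK row insertion gives P = [[1, 2, 3], [4, 5], [6]], which has shape [3, 2, 1].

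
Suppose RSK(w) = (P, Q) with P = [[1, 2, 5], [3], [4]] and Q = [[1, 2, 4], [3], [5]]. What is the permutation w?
Reverse the RSK construction: for i from n down to 1, find the cell of Q containing i, remove the entry at that cell from P, and reverse-bump it up through P; the value ejected from row 1 is w(i).

Step i=5: Q has 5 at row 3, column 1; remove 4 from row 3 of P and reverse-bump: 4 enters row 2 and ejects 3; 3 enters row 1 and ejects 2. So w(5) = 2. P is now [[1, 3, 5], [4]].
Step i=4: Q has 4 at row 1, column 3; remove that cell from P, ejecting 5. So w(4) = 5. P is now [[1, 3], [4]].
Step i=3: Q has 3 at row 2, column 1; remove 4 from row 2 of P and reverse-bump: 4 enters row 1 and ejects 3. So w(3) = 3. P is now [[1, 4]].
Step i=2: Q has 2 at row 1, column 2; remove that cell from P, ejecting 4. So w(2) = 4. P is now [[1]].
Step i=1: Q has 1 at row 1, column 1; remove that cell from P, ejecting 1. So w(1) = 1. P is now [].

So w = 1 4 3 5 2.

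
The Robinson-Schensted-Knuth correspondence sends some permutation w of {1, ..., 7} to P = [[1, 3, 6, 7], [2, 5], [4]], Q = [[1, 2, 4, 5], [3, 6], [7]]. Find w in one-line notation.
Reverse RSK: for i = n, n-1, ..., 1, locate i in Q, remove the corresponding corner cell from P, and reverse-bump its entry up through P; the value ejected from row 1 is w(i).

So w = 4 5 2 6 7 3 1.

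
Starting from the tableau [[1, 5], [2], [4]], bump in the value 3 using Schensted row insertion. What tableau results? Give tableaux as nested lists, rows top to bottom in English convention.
[[1, 3], [2, 5], [4]]

In row 1, 3 replaces 5 (the leftmost entry greater than 3); 5 is bumped to row 2. 5 is appended to row 2. The new tableau is [[1, 3], [2, 5], [4]].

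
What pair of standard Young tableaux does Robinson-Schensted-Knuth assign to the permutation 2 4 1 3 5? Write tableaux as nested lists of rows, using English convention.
P = [[1, 3, 5], [2, 4]], Q = [[1, 2, 5], [3, 4]]

Insert each entry of the permutation into P by Schensted row insertion, recording in Q the position of each new cell.

Insert 2: appended to row 1. P = [[2]].
Insert 4: appended to row 1. P = [[2, 4]].
Insert 1: 1 bumps 2 from row 1; 2 starts row 2. P = [[1, 4], [2]].
Insert 3: 3 bumps 4 from row 1; 4 appends to row 2. P = [[1, 3], [2, 4]].
Insert 5: appended to row 1. P = [[1, 3, 5], [2, 4]].

So P = [[1, 3, 5], [2, 4]], Q = [[1, 2, 5], [3, 4]].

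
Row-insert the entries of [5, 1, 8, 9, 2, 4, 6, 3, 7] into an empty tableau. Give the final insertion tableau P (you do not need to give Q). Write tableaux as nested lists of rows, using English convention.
After inserting 5: P = [[5]].
After inserting 1: P = [[1], [5]].
After inserting 8: P = [[1, 8], [5]].
After inserting 9: P = [[1, 8, 9], [5]].
After inserting 2: P = [[1, 2, 9], [5, 8]].
After inserting 4: P = [[1, 2, 4], [5, 8, 9]].
After inserting 6: P = [[1, 2, 4, 6], [5, 8, 9]].
After inserting 3: P = [[1, 2, 3, 6], [4, 8, 9], [5]].
After inserting 7: P = [[1, 2, 3, 6, 7], [4, 8, 9], [5]].

So P = [[1, 2, 3, 6, 7], [4, 8, 9], [5]].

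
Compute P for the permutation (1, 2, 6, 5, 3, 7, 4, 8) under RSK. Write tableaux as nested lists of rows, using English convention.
Insert 1: appended to row 1. P = [[1]].
Insert 2: appended to row 1. P = [[1, 2]].
Insert 6: appended to row 1. P = [[1, 2, 6]].
Insert 5: 5 bumps 6 from row 1; 6 starts row 2. P = [[1, 2, 5], [6]].
Insert 3: 3 bumps 5 from row 1; 5 bumps 6 from row 2; 6 starts row 3. P = [[1, 2, 3], [5], [6]].
Insert 7: appended to row 1. P = [[1, 2, 3, 7], [5], [6]].
Insert 4: 4 bumps 7 from row 1; 7 appends to row 2. P = [[1, 2, 3, 4], [5, 7], [6]].
Insert 8: appended to row 1. P = [[1, 2, 3, 4, 8], [5, 7], [6]].

So P = [[1, 2, 3, 4, 8], [5, 7], [6]].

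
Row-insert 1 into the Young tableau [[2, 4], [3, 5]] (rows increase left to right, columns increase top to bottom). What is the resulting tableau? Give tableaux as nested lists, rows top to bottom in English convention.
[[1, 4], [2, 5], [3]]

In row 1, 1 replaces 2 (the leftmost entry greater than 1); 2 is bumped to row 2. In row 2, 2 replaces 3 (the leftmost entry greater than 2); 3 is bumped to row 3. 3 starts a new row 3. The new tableau is [[1, 4], [2, 5], [3]].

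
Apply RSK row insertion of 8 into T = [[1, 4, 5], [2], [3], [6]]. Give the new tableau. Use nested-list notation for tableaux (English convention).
[[1, 4, 5, 8], [2], [3], [6]]

8 is larger than every entry of row 1, so it is appended to row 1. The new tableau is [[1, 4, 5, 8], [2], [3], [6]].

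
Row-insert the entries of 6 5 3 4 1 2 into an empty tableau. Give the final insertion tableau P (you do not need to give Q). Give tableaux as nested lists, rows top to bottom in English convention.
After inserting 6: P = [[6]].
After inserting 5: P = [[5], [6]].
After inserting 3: P = [[3], [5], [6]].
After inserting 4: P = [[3, 4], [5], [6]].
After inserting 1: P = [[1, 4], [3], [5], [6]].
After inserting 2: P = [[1, 2], [3, 4], [5], [6]].

So P = [[1, 2], [3, 4], [5], [6]].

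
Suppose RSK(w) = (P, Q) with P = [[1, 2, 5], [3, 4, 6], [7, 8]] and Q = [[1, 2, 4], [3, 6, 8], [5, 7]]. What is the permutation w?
3 7 4 8 1 6 2 5

Reverse the RSK construction: for i from n down to 1, find the cell of Q containing i, remove the entry at that cell from P, and reverse-bump it up through P; the value ejected from row 1 is w(i).

Step i=8: Q has 8 at row 2, column 3; remove 6 from row 2 of P and reverse-bump: 6 enters row 1 and ejects 5. So w(8) = 5. P is now [[1, 2, 6], [3, 4], [7, 8]].
Step i=7: Q has 7 at row 3, column 2; remove 8 from row 3 of P and reverse-bump: 8 enters row 2 and ejects 4; 4 enters row 1 and ejects 2. So w(7) = 2. P is now [[1, 4, 6], [3, 8], [7]].
Step i=6: Q has 6 at row 2, column 2; remove 8 from row 2 of P and reverse-bump: 8 enters row 1 and ejects 6. So w(6) = 6. P is now [[1, 4, 8], [3], [7]].
Step i=5: Q has 5 at row 3, column 1; remove 7 from row 3 of P and reverse-bump: 7 enters row 2 and ejects 3; 3 enters row 1 and ejects 1. So w(5) = 1. P is now [[3, 4, 8], [7]].
Step i=4: Q has 4 at row 1, column 3; remove that cell from P, ejecting 8. So w(4) = 8. P is now [[3, 4], [7]].
Step i=3: Q has 3 at row 2, column 1; remove 7 from row 2 of P and reverse-bump: 7 enters row 1 and ejects 4. So w(3) = 4. P is now [[3, 7]].
Step i=2: Q has 2 at row 1, column 2; remove that cell from P, ejecting 7. So w(2) = 7. P is now [[3]].
Step i=1: Q has 1 at row 1, column 1; remove that cell from P, ejecting 3. So w(1) = 3. P is now [].

So w = 3 7 4 8 1 6 2 5.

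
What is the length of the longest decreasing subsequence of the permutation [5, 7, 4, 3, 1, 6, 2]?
4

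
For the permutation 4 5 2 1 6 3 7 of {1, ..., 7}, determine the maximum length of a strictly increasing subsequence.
4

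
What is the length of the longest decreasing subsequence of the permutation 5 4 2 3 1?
4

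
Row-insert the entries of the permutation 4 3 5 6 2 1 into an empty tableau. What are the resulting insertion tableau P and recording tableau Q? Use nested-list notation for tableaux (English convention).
Insert each entry of the permutation into P by Schensted row insertion, recording in Q the position of each new cell.

Insert 4: appended to row 1. P = [[4]].
Insert 3: 3 bumps 4 from row 1; 4 starts row 2. P = [[3], [4]].
Insert 5: appended to row 1. P = [[3, 5], [4]].
Insert 6: appended to row 1. P = [[3, 5, 6], [4]].
Insert 2: 2 bumps 3 from row 1; 3 bumps 4 from row 2; 4 starts row 3. P = [[2, 5, 6], [3], [4]].
Insert 1: 1 bumps 2 from row 1; 2 bumps 3 from row 2; 3 bumps 4 from row 3; 4 starts row 4. P = [[1, 5, 6], [2], [3], [4]].

So P = [[1, 5, 6], [2], [3], [4]], Q = [[1, 3, 4], [2], [5], [6]].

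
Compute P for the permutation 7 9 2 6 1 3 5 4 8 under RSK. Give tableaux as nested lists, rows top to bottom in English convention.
P = [[1, 3, 4, 8], [2, 5], [6, 9], [7]]

Insert 7: appended to row 1. P = [[7]].
Insert 9: appended to row 1. P = [[7, 9]].
Insert 2: 2 bumps 7 from row 1; 7 starts row 2. P = [[2, 9], [7]].
Insert 6: 6 bumps 9 from row 1; 9 appends to row 2. P = [[2, 6], [7, 9]].
Insert 1: 1 bumps 2 from row 1; 2 bumps 7 from row 2; 7 starts row 3. P = [[1, 6], [2, 9], [7]].
Insert 3: 3 bumps 6 from row 1; 6 bumps 9 from row 2; 9 appends to row 3. P = [[1, 3], [2, 6], [7, 9]].
Insert 5: appended to row 1. P = [[1, 3, 5], [2, 6], [7, 9]].
Insert 4: 4 bumps 5 from row 1; 5 bumps 6 from row 2; 6 bumps 7 from row 3; 7 starts row 4. P = [[1, 3, 4], [2, 5], [6, 9], [7]].
Insert 8: appended to row 1. P = [[1, 3, 4, 8], [2, 5], [6, 9], [7]].

So P = [[1, 3, 4, 8], [2, 5], [6, 9], [7]].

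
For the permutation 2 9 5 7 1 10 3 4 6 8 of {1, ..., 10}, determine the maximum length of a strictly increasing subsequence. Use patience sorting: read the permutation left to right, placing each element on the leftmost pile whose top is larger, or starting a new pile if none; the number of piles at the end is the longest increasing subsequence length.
5

2: new pile. tops = [2]
9: new pile. tops = [2, 9]
5: onto pile 2 (replacing 9). tops = [2, 5]
7: new pile. tops = [2, 5, 7]
1: onto pile 1 (replacing 2). tops = [1, 5, 7]
10: new pile. tops = [1, 5, 7, 10]
3: onto pile 2 (replacing 5). tops = [1, 3, 7, 10]
4: onto pile 3 (replacing 7). tops = [1, 3, 4, 10]
6: onto pile 4 (replacing 10). tops = [1, 3, 4, 6]
8: new pile. tops = [1, 3, 4, 6, 8]

5 piles, so the longest increasing subsequence has length 5.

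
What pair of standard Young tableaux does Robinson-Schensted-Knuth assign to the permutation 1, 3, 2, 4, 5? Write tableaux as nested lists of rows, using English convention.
Insert each entry of the permutation into P by Schensted row insertion, recording in Q the position of each new cell.

Insert 1: appended to row 1. P = [[1]].
Insert 3: appended to row 1. P = [[1, 3]].
Insert 2: 2 bumps 3 from row 1; 3 starts row 2. P = [[1, 2], [3]].
Insert 4: appended to row 1. P = [[1, 2, 4], [3]].
Insert 5: appended to row 1. P = [[1, 2, 4, 5], [3]].

So P = [[1, 2, 4, 5], [3]], Q = [[1, 2, 4, 5], [3]].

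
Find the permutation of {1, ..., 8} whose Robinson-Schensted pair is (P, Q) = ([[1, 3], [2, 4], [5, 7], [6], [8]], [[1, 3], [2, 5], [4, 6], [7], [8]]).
6 2 8 1 7 5 4 3

Reverse the RSK construction: for i from n down to 1, find the cell of Q containing i, remove the entry at that cell from P, and reverse-bump it up through P; the value ejected from row 1 is w(i).

Step i=8: Q has 8 at row 5, column 1; remove 8 from row 5 of P and reverse-bump: 8 enters row 4 and ejects 6; 6 enters row 3 and ejects 5; 5 enters row 2 and ejects 4; 4 enters row 1 and ejects 3. So w(8) = 3. P is now [[1, 4], [2, 5], [6, 7], [8]].
Step i=7: Q has 7 at row 4, column 1; remove 8 from row 4 of P and reverse-bump: 8 enters row 3 and ejects 7; 7 enters row 2 and ejects 5; 5 enters row 1 and ejects 4. So w(7) = 4. P is now [[1, 5], [2, 7], [6, 8]].
Step i=6: Q has 6 at row 3, column 2; remove 8 from row 3 of P and reverse-bump: 8 enters row 2 and ejects 7; 7 enters row 1 and ejects 5. So w(6) = 5. P is now [[1, 7], [2, 8], [6]].
Step i=5: Q has 5 at row 2, column 2; remove 8 from row 2 of P and reverse-bump: 8 enters row 1 and ejects 7. So w(5) = 7. P is now [[1, 8], [2], [6]].
Step i=4: Q has 4 at row 3, column 1; remove 6 from row 3 of P and reverse-bump: 6 enters row 2 and ejects 2; 2 enters row 1 and ejects 1. So w(4) = 1. P is now [[2, 8], [6]].
Step i=3: Q has 3 at row 1, column 2; remove that cell from P, ejecting 8. So w(3) = 8. P is now [[2], [6]].
Step i=2: Q has 2 at row 2, column 1; remove 6 from row 2 of P and reverse-bump: 6 enters row 1 and ejects 2. So w(2) = 2. P is now [[6]].
Step i=1: Q has 1 at row 1, column 1; remove that cell from P, ejecting 6. So w(1) = 6. P is now [].

So w = 6 2 8 1 7 5 4 3.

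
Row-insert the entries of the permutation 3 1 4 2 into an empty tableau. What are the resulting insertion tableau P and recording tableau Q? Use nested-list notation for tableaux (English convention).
Insert each entry of the permutation into P by Schensted row insertion, recording in Q the position of each new cell.

Insert 3: appended to row 1. P = [[3]], Q = [[1]].
Insert 1: 1 bumps 3 from row 1; 3 starts row 2. P = [[1], [3]], Q = [[1], [2]].
Insert 4: appended to row 1. P = [[1, 4], [3]], Q = [[1, 3], [2]].
Insert 2: 2 bumps 4 from row 1; 4 appends to row 2. P = [[1, 2], [3, 4]], Q = [[1, 3], [2, 4]].

So P = [[1, 2], [3, 4]], Q = [[1, 3], [2, 4]].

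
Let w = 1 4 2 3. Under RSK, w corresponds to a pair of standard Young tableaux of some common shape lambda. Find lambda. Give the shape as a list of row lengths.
[3, 1]

RSK row insertion gives P = [[1, 2, 3], [4]], which has shape [3, 1].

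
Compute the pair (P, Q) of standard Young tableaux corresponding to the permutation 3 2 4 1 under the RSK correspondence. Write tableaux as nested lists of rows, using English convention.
Insert each entry of the permutation into P by Schensted row insertion, recording in Q the position of each new cell.

After inserting 3: P = [[3]].
After inserting 2: P = [[2], [3]].
After inserting 4: P = [[2, 4], [3]].
After inserting 1: P = [[1, 4], [2], [3]].

So P = [[1, 4], [2], [3]], Q = [[1, 3], [2], [4]].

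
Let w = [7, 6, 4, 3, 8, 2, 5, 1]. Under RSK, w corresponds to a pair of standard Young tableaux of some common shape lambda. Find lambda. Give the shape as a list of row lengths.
RSK row insertion gives P = [[1, 5], [2, 8], [3], [4], [6], [7]], which has shape [2, 2, 1, 1, 1, 1].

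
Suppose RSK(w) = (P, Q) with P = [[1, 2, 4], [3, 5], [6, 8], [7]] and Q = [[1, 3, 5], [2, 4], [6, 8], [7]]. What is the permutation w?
7 1 8 3 6 5 2 4

Reverse RSK: for i = n, n-1, ..., 1, locate i in Q, remove the corresponding corner cell from P, and reverse-bump its entry up through P; the value ejected from row 1 is w(i).

So w = 7 1 8 3 6 5 2 4.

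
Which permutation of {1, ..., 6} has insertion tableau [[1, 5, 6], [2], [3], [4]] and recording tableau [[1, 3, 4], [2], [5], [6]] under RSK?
Reverse the RSK construction: for i from n down to 1, find the cell of Q containing i, remove the entry at that cell from P, and reverse-bump it up through P; the value ejected from row 1 is w(i).

Step i=6: Q has 6 at row 4, column 1; remove 4 from row 4 of P and reverse-bump: 4 enters row 3 and ejects 3; 3 enters row 2 and ejects 2; 2 enters row 1 and ejects 1. So w(6) = 1. P is now [[2, 5, 6], [3], [4]].
Step i=5: Q has 5 at row 3, column 1; remove 4 from row 3 of P and reverse-bump: 4 enters row 2 and ejects 3; 3 enters row 1 and ejects 2. So w(5) = 2. P is now [[3, 5, 6], [4]].
Step i=4: Q has 4 at row 1, column 3; remove that cell from P, ejecting 6. So w(4) = 6. P is now [[3, 5], [4]].
Step i=3: Q has 3 at row 1, column 2; remove that cell from P, ejecting 5. So w(3) = 5. P is now [[3], [4]].
Step i=2: Q has 2 at row 2, column 1; remove 4 from row 2 of P and reverse-bump: 4 enters row 1 and ejects 3. So w(2) = 3. P is now [[4]].
Step i=1: Q has 1 at row 1, column 1; remove that cell from P, ejecting 4. So w(1) = 4. P is now [].

So w = 4 3 5 6 2 1.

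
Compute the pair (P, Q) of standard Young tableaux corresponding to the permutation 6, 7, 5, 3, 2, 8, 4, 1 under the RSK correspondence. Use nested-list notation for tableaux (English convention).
P = [[1, 4, 8], [2, 7], [3], [5], [6]], Q = [[1, 2, 6], [3, 7], [4], [5], [8]]

Insert each entry of the permutation into P by Schensted row insertion, recording in Q the position of each new cell.

After inserting 6: P = [[6]].
After inserting 7: P = [[6, 7]].
After inserting 5: P = [[5, 7], [6]].
After inserting 3: P = [[3, 7], [5], [6]].
After inserting 2: P = [[2, 7], [3], [5], [6]].
After inserting 8: P = [[2, 7, 8], [3], [5], [6]].
After inserting 4: P = [[2, 4, 8], [3, 7], [5], [6]].
After inserting 1: P = [[1, 4, 8], [2, 7], [3], [5], [6]].

So P = [[1, 4, 8], [2, 7], [3], [5], [6]], Q = [[1, 2, 6], [3, 7], [4], [5], [8]].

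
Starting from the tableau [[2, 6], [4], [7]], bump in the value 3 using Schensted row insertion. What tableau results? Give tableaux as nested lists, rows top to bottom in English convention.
In row 1, 3 replaces 6 (the leftmost entry greater than 3); 6 is bumped to row 2. 6 is appended to row 2. The new tableau is [[2, 3], [4, 6], [7]].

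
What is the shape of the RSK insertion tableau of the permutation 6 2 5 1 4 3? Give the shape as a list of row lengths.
[2, 2, 1, 1]

Row-insert each entry into an empty tableau.

After inserting 6: P = [[6]].
After inserting 2: P = [[2], [6]].
After inserting 5: P = [[2, 5], [6]].
After inserting 1: P = [[1, 5], [2], [6]].
After inserting 4: P = [[1, 4], [2, 5], [6]].
After inserting 3: P = [[1, 3], [2, 4], [5], [6]].

The final insertion tableau P = [[1, 3], [2, 4], [5], [6]] has shape [2, 2, 1, 1].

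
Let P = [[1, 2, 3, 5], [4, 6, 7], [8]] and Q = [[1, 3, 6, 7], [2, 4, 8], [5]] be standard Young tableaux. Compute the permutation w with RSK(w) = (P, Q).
4 1 8 6 2 3 7 5

Reverse RSK: for i = n, n-1, ..., 1, locate i in Q, remove the corresponding corner cell from P, and reverse-bump its entry up through P; the value ejected from row 1 is w(i).

So w = 4 1 8 6 2 3 7 5.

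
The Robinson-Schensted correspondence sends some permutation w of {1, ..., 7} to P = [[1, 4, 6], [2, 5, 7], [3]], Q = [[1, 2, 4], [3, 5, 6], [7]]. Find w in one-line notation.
3 5 2 7 4 6 1

Reverse the RSK construction: for i from n down to 1, find the cell of Q containing i, remove the entry at that cell from P, and reverse-bump it up through P; the value ejected from row 1 is w(i).

Step i=7: Q has 7 at row 3, column 1; remove 3 from row 3 of P and reverse-bump: 3 enters row 2 and ejects 2; 2 enters row 1 and ejects 1. So w(7) = 1. P is now [[2, 4, 6], [3, 5, 7]].
Step i=6: Q has 6 at row 2, column 3; remove 7 from row 2 of P and reverse-bump: 7 enters row 1 and ejects 6. So w(6) = 6. P is now [[2, 4, 7], [3, 5]].
Step i=5: Q has 5 at row 2, column 2; remove 5 from row 2 of P and reverse-bump: 5 enters row 1 and ejects 4. So w(5) = 4. P is now [[2, 5, 7], [3]].
Step i=4: Q has 4 at row 1, column 3; remove that cell from P, ejecting 7. So w(4) = 7. P is now [[2, 5], [3]].
Step i=3: Q has 3 at row 2, column 1; remove 3 from row 2 of P and reverse-bump: 3 enters row 1 and ejects 2. So w(3) = 2. P is now [[3, 5]].
Step i=2: Q has 2 at row 1, column 2; remove that cell from P, ejecting 5. So w(2) = 5. P is now [[3]].
Step i=1: Q has 1 at row 1, column 1; remove that cell from P, ejecting 3. So w(1) = 3. P is now [].

So w = 3 5 2 7 4 6 1.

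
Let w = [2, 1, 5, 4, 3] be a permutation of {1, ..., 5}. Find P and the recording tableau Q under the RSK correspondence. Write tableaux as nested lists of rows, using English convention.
Insert each entry of the permutation into P by Schensted row insertion, recording in Q the position of each new cell.

Insert 2: appended to row 1. P = [[2]].
Insert 1: 1 bumps 2 from row 1; 2 starts row 2. P = [[1], [2]].
Insert 5: appended to row 1. P = [[1, 5], [2]].
Insert 4: 4 bumps 5 from row 1; 5 appends to row 2. P = [[1, 4], [2, 5]].
Insert 3: 3 bumps 4 from row 1; 4 bumps 5 from row 2; 5 starts row 3. P = [[1, 3], [2, 4], [5]].

So P = [[1, 3], [2, 4], [5]], Q = [[1, 3], [2, 4], [5]].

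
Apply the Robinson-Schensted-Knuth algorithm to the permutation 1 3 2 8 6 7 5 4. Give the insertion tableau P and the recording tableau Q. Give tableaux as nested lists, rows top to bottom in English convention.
Insert each entry of the permutation into P by Schensted row insertion, recording in Q the position of each new cell.

Insert 1: appended to row 1. P = [[1]].
Insert 3: appended to row 1. P = [[1, 3]].
Insert 2: 2 bumps 3 from row 1; 3 starts row 2. P = [[1, 2], [3]].
Insert 8: appended to row 1. P = [[1, 2, 8], [3]].
Insert 6: 6 bumps 8 from row 1; 8 appends to row 2. P = [[1, 2, 6], [3, 8]].
Insert 7: appended to row 1. P = [[1, 2, 6, 7], [3, 8]].
Insert 5: 5 bumps 6 from row 1; 6 bumps 8 from row 2; 8 starts row 3. P = [[1, 2, 5, 7], [3, 6], [8]].
Insert 4: 4 bumps 5 from row 1; 5 bumps 6 from row 2; 6 bumps 8 from row 3; 8 starts row 4. P = [[1, 2, 4, 7], [3, 5], [6], [8]].

So P = [[1, 2, 4, 7], [3, 5], [6], [8]], Q = [[1, 2, 4, 6], [3, 5], [7], [8]].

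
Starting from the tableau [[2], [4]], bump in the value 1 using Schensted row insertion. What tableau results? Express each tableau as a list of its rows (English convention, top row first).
In row 1, 1 replaces 2 (the leftmost entry greater than 1); 2 is bumped to row 2. In row 2, 2 replaces 4 (the leftmost entry greater than 2); 4 is bumped to row 3. 4 starts a new row 3. The new tableau is [[1], [2], [4]].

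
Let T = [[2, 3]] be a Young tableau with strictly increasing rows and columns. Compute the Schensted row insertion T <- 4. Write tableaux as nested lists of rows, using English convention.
4 is larger than every entry of row 1, so it is appended to row 1. The new tableau is [[2, 3, 4]].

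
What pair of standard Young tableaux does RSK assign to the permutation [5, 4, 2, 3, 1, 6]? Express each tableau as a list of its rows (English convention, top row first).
Insert each entry of the permutation into P by Schensted row insertion, recording in Q the position of each new cell.

Insert 5: appended to row 1. P = [[5]].
Insert 4: 4 bumps 5 from row 1; 5 starts row 2. P = [[4], [5]].
Insert 2: 2 bumps 4 from row 1; 4 bumps 5 from row 2; 5 starts row 3. P = [[2], [4], [5]].
Insert 3: appended to row 1. P = [[2, 3], [4], [5]].
Insert 1: 1 bumps 2 from row 1; 2 bumps 4 from row 2; 4 bumps 5 from row 3; 5 starts row 4. P = [[1, 3], [2], [4], [5]].
Insert 6: appended to row 1. P = [[1, 3, 6], [2], [4], [5]].

So P = [[1, 3, 6], [2], [4], [5]], Q = [[1, 4, 6], [2], [3], [5]].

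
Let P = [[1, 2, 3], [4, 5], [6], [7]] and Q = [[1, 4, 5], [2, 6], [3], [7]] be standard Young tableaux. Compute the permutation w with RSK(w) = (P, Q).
7 4 1 2 6 5 3

Reverse RSK: for i = n, n-1, ..., 1, locate i in Q, remove the corresponding corner cell from P, and reverse-bump its entry up through P; the value ejected from row 1 is w(i).

So w = 7 4 1 2 6 5 3.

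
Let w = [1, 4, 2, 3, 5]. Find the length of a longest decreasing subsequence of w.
2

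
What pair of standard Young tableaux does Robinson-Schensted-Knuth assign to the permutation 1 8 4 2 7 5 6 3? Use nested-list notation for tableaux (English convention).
Insert each entry of the permutation into P by Schensted row insertion, recording in Q the position of each new cell.

Insert 1: appended to row 1. P = [[1]].
Insert 8: appended to row 1. P = [[1, 8]].
Insert 4: 4 bumps 8 from row 1; 8 starts row 2. P = [[1, 4], [8]].
Insert 2: 2 bumps 4 from row 1; 4 bumps 8 from row 2; 8 starts row 3. P = [[1, 2], [4], [8]].
Insert 7: appended to row 1. P = [[1, 2, 7], [4], [8]].
Insert 5: 5 bumps 7 from row 1; 7 appends to row 2. P = [[1, 2, 5], [4, 7], [8]].
Insert 6: appended to row 1. P = [[1, 2, 5, 6], [4, 7], [8]].
Insert 3: 3 bumps 5 from row 1; 5 bumps 7 from row 2; 7 bumps 8 from row 3; 8 starts row 4. P = [[1, 2, 3, 6], [4, 5], [7], [8]].

So P = [[1, 2, 3, 6], [4, 5], [7], [8]], Q = [[1, 2, 5, 7], [3, 6], [4], [8]].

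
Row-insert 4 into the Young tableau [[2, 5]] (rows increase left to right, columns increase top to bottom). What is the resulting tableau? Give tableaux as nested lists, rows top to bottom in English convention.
[[2, 4], [5]]

In row 1, 4 replaces 5 (the leftmost entry greater than 4); 5 is bumped to row 2. 5 starts a new row 2. The new tableau is [[2, 4], [5]].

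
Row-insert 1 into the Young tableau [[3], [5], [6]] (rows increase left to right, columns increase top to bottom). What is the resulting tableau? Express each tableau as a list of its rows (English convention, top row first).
[[1], [3], [5], [6]]

In row 1, 1 replaces 3 (the leftmost entry greater than 1); 3 is bumped to row 2. In row 2, 3 replaces 5 (the leftmost entry greater than 3); 5 is bumped to row 3. In row 3, 5 replaces 6 (the leftmost entry greater than 5); 6 is bumped to row 4. 6 starts a new row 4. The new tableau is [[1], [3], [5], [6]].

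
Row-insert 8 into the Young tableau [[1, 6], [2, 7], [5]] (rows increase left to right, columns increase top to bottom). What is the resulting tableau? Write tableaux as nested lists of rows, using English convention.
[[1, 6, 8], [2, 7], [5]]

8 is larger than every entry of row 1, so it is appended to row 1. The new tableau is [[1, 6, 8], [2, 7], [5]].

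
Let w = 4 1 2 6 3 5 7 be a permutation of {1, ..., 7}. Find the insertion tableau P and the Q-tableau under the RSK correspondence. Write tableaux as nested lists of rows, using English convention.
Insert each entry of the permutation into P by Schensted row insertion, recording in Q the position of each new cell.

After inserting 4: P = [[4]].
After inserting 1: P = [[1], [4]].
After inserting 2: P = [[1, 2], [4]].
After inserting 6: P = [[1, 2, 6], [4]].
After inserting 3: P = [[1, 2, 3], [4, 6]].
After inserting 5: P = [[1, 2, 3, 5], [4, 6]].
After inserting 7: P = [[1, 2, 3, 5, 7], [4, 6]].

So P = [[1, 2, 3, 5, 7], [4, 6]], Q = [[1, 3, 4, 6, 7], [2, 5]].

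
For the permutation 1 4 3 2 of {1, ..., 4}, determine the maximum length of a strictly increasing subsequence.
2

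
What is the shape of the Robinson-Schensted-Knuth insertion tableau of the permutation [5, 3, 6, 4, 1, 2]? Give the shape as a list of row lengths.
Row-insert each entry into an empty tableau.

After inserting 5: P = [[5]].
After inserting 3: P = [[3], [5]].
After inserting 6: P = [[3, 6], [5]].
After inserting 4: P = [[3, 4], [5, 6]].
After inserting 1: P = [[1, 4], [3, 6], [5]].
After inserting 2: P = [[1, 2], [3, 4], [5, 6]].

The final insertion tableau P = [[1, 2], [3, 4], [5, 6]] has shape [2, 2, 2].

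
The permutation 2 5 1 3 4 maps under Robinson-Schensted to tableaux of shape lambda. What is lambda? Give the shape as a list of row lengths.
[3, 2]

Row-insert each entry into an empty tableau.

After inserting 2: P = [[2]].
After inserting 5: P = [[2, 5]].
After inserting 1: P = [[1, 5], [2]].
After inserting 3: P = [[1, 3], [2, 5]].
After inserting 4: P = [[1, 3, 4], [2, 5]].

The final insertion tableau P = [[1, 3, 4], [2, 5]] has shape [3, 2].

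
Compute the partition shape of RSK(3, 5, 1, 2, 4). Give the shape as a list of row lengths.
[3, 2]

Row-insert each entry into an empty tableau.

After inserting 3: P = [[3]].
After inserting 5: P = [[3, 5]].
After inserting 1: P = [[1, 5], [3]].
After inserting 2: P = [[1, 2], [3, 5]].
After inserting 4: P = [[1, 2, 4], [3, 5]].

The final insertion tableau P = [[1, 2, 4], [3, 5]] has shape [3, 2].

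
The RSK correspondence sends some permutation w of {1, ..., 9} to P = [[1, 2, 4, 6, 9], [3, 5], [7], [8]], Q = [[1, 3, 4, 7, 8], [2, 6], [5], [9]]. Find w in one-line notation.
Reverse the RSK construction: for i from n down to 1, find the cell of Q containing i, remove the entry at that cell from P, and reverse-bump it up through P; the value ejected from row 1 is w(i).

Step i=9: Q has 9 at row 4, column 1; remove 8 from row 4 of P and reverse-bump: 8 enters row 3 and ejects 7; 7 enters row 2 and ejects 5; 5 enters row 1 and ejects 4. So w(9) = 4. P is now [[1, 2, 5, 6, 9], [3, 7], [8]].
Step i=8: Q has 8 at row 1, column 5; remove that cell from P, ejecting 9. So w(8) = 9. P is now [[1, 2, 5, 6], [3, 7], [8]].
Step i=7: Q has 7 at row 1, column 4; remove that cell from P, ejecting 6. So w(7) = 6. P is now [[1, 2, 5], [3, 7], [8]].
Step i=6: Q has 6 at row 2, column 2; remove 7 from row 2 of P and reverse-bump: 7 enters row 1 and ejects 5. So w(6) = 5. P is now [[1, 2, 7], [3], [8]].
Step i=5: Q has 5 at row 3, column 1; remove 8 from row 3 of P and reverse-bump: 8 enters row 2 and ejects 3; 3 enters row 1 and ejects 2. So w(5) = 2. P is now [[1, 3, 7], [8]].
Step i=4: Q has 4 at row 1, column 3; remove that cell from P, ejecting 7. So w(4) = 7. P is now [[1, 3], [8]].
Step i=3: Q has 3 at row 1, column 2; remove that cell from P, ejecting 3. So w(3) = 3. P is now [[1], [8]].
Step i=2: Q has 2 at row 2, column 1; remove 8 from row 2 of P and reverse-bump: 8 enters row 1 and ejects 1. So w(2) = 1. P is now [[8]].
Step i=1: Q has 1 at row 1, column 1; remove that cell from P, ejecting 8. So w(1) = 8. P is now [].

So w = 8 1 3 7 2 5 6 9 4.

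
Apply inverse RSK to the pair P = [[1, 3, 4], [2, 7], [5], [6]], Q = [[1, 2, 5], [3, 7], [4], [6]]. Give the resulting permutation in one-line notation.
Reverse the RSK construction: for i from n down to 1, find the cell of Q containing i, remove the entry at that cell from P, and reverse-bump it up through P; the value ejected from row 1 is w(i).

Step i=7: Q has 7 at row 2, column 2; remove 7 from row 2 of P and reverse-bump: 7 enters row 1 and ejects 4. So w(7) = 4. P is now [[1, 3, 7], [2], [5], [6]].
Step i=6: Q has 6 at row 4, column 1; remove 6 from row 4 of P and reverse-bump: 6 enters row 3 and ejects 5; 5 enters row 2 and ejects 2; 2 enters row 1 and ejects 1. So w(6) = 1. P is now [[2, 3, 7], [5], [6]].
Step i=5: Q has 5 at row 1, column 3; remove that cell from P, ejecting 7. So w(5) = 7. P is now [[2, 3], [5], [6]].
Step i=4: Q has 4 at row 3, column 1; remove 6 from row 3 of P and reverse-bump: 6 enters row 2 and ejects 5; 5 enters row 1 and ejects 3. So w(4) = 3. P is now [[2, 5], [6]].
Step i=3: Q has 3 at row 2, column 1; remove 6 from row 2 of P and reverse-bump: 6 enters row 1 and ejects 5. So w(3) = 5. P is now [[2, 6]].
Step i=2: Q has 2 at row 1, column 2; remove that cell from P, ejecting 6. So w(2) = 6. P is now [[2]].
Step i=1: Q has 1 at row 1, column 1; remove that cell from P, ejecting 2. So w(1) = 2. P is now [].

So w = 2 6 5 3 7 1 4.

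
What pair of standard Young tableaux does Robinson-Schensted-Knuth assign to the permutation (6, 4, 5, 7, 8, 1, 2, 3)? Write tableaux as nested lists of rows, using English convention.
P = [[1, 2, 3, 8], [4, 5, 7], [6]], Q = [[1, 3, 4, 5], [2, 7, 8], [6]]

Insert each entry of the permutation into P by Schensted row insertion, recording in Q the position of each new cell.

Insert 6: appended to row 1. P = [[6]].
Insert 4: 4 bumps 6 from row 1; 6 starts row 2. P = [[4], [6]].
Insert 5: appended to row 1. P = [[4, 5], [6]].
Insert 7: appended to row 1. P = [[4, 5, 7], [6]].
Insert 8: appended to row 1. P = [[4, 5, 7, 8], [6]].
Insert 1: 1 bumps 4 from row 1; 4 bumps 6 from row 2; 6 starts row 3. P = [[1, 5, 7, 8], [4], [6]].
Insert 2: 2 bumps 5 from row 1; 5 appends to row 2. P = [[1, 2, 7, 8], [4, 5], [6]].
Insert 3: 3 bumps 7 from row 1; 7 appends to row 2. P = [[1, 2, 3, 8], [4, 5, 7], [6]].

So P = [[1, 2, 3, 8], [4, 5, 7], [6]], Q = [[1, 3, 4, 5], [2, 7, 8], [6]].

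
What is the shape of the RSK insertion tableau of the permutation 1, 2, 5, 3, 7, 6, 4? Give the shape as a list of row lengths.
Row-insert each entry into an empty tableau.

After inserting 1: P = [[1]].
After inserting 2: P = [[1, 2]].
After inserting 5: P = [[1, 2, 5]].
After inserting 3: P = [[1, 2, 3], [5]].
After inserting 7: P = [[1, 2, 3, 7], [5]].
After inserting 6: P = [[1, 2, 3, 6], [5, 7]].
After inserting 4: P = [[1, 2, 3, 4], [5, 6], [7]].

The final insertion tableau P = [[1, 2, 3, 4], [5, 6], [7]] has shape [4, 2, 1].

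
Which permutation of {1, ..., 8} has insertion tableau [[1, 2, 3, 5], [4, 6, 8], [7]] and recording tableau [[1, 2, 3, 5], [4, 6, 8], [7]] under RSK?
1 4 7 2 8 6 3 5

Reverse the RSK construction: for i from n down to 1, find the cell of Q containing i, remove the entry at that cell from P, and reverse-bump it up through P; the value ejected from row 1 is w(i).

Step i=8: Q has 8 at row 2, column 3; remove 8 from row 2 of P and reverse-bump: 8 enters row 1 and ejects 5. So w(8) = 5. P is now [[1, 2, 3, 8], [4, 6], [7]].
Step i=7: Q has 7 at row 3, column 1; remove 7 from row 3 of P and reverse-bump: 7 enters row 2 and ejects 6; 6 enters row 1 and ejects 3. So w(7) = 3. P is now [[1, 2, 6, 8], [4, 7]].
Step i=6: Q has 6 at row 2, column 2; remove 7 from row 2 of P and reverse-bump: 7 enters row 1 and ejects 6. So w(6) = 6. P is now [[1, 2, 7, 8], [4]].
Step i=5: Q has 5 at row 1, column 4; remove that cell from P, ejecting 8. So w(5) = 8. P is now [[1, 2, 7], [4]].
Step i=4: Q has 4 at row 2, column 1; remove 4 from row 2 of P and reverse-bump: 4 enters row 1 and ejects 2. So w(4) = 2. P is now [[1, 4, 7]].
Step i=3: Q has 3 at row 1, column 3; remove that cell from P, ejecting 7. So w(3) = 7. P is now [[1, 4]].
Step i=2: Q has 2 at row 1, column 2; remove that cell from P, ejecting 4. So w(2) = 4. P is now [[1]].
Step i=1: Q has 1 at row 1, column 1; remove that cell from P, ejecting 1. So w(1) = 1. P is now [].

So w = 1 4 7 2 8 6 3 5.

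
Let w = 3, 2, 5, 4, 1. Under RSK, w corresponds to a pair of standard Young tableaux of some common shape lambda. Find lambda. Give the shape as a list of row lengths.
[2, 2, 1]

Row-insert each entry into an empty tableau.

After inserting 3: P = [[3]].
After inserting 2: P = [[2], [3]].
After inserting 5: P = [[2, 5], [3]].
After inserting 4: P = [[2, 4], [3, 5]].
After inserting 1: P = [[1, 4], [2, 5], [3]].

The final insertion tableau P = [[1, 4], [2, 5], [3]] has shape [2, 2, 1].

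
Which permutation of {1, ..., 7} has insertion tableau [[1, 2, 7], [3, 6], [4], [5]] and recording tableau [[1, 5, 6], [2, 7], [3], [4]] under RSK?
Reverse the RSK construction: for i from n down to 1, find the cell of Q containing i, remove the entry at that cell from P, and reverse-bump it up through P; the value ejected from row 1 is w(i).

Step i=7: Q has 7 at row 2, column 2; remove 6 from row 2 of P and reverse-bump: 6 enters row 1 and ejects 2. So w(7) = 2. P is now [[1, 6, 7], [3], [4], [5]].
Step i=6: Q has 6 at row 1, column 3; remove that cell from P, ejecting 7. So w(6) = 7. P is now [[1, 6], [3], [4], [5]].
Step i=5: Q has 5 at row 1, column 2; remove that cell from P, ejecting 6. So w(5) = 6. P is now [[1], [3], [4], [5]].
Step i=4: Q has 4 at row 4, column 1; remove 5 from row 4 of P and reverse-bump: 5 enters row 3 and ejects 4; 4 enters row 2 and ejects 3; 3 enters row 1 and ejects 1. So w(4) = 1. P is now [[3], [4], [5]].
Step i=3: Q has 3 at row 3, column 1; remove 5 from row 3 of P and reverse-bump: 5 enters row 2 and ejects 4; 4 enters row 1 and ejects 3. So w(3) = 3. P is now [[4], [5]].
Step i=2: Q has 2 at row 2, column 1; remove 5 from row 2 of P and reverse-bump: 5 enters row 1 and ejects 4. So w(2) = 4. P is now [[5]].
Step i=1: Q has 1 at row 1, column 1; remove that cell from P, ejecting 5. So w(1) = 5. P is now [].

So w = 5 4 3 1 6 7 2.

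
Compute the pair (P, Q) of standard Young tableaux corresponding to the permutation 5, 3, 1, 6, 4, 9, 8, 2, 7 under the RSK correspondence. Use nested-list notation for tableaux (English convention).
P = [[1, 2, 7], [3, 4, 8], [5, 6, 9]], Q = [[1, 4, 6], [2, 5, 7], [3, 8, 9]]

Insert each entry of the permutation into P by Schensted row insertion, recording in Q the position of each new cell.

Insert 5: appended to row 1. P = [[5]].
Insert 3: 3 bumps 5 from row 1; 5 starts row 2. P = [[3], [5]].
Insert 1: 1 bumps 3 from row 1; 3 bumps 5 from row 2; 5 starts row 3. P = [[1], [3], [5]].
Insert 6: appended to row 1. P = [[1, 6], [3], [5]].
Insert 4: 4 bumps 6 from row 1; 6 appends to row 2. P = [[1, 4], [3, 6], [5]].
Insert 9: appended to row 1. P = [[1, 4, 9], [3, 6], [5]].
Insert 8: 8 bumps 9 from row 1; 9 appends to row 2. P = [[1, 4, 8], [3, 6, 9], [5]].
Insert 2: 2 bumps 4 from row 1; 4 bumps 6 from row 2; 6 appends to row 3. P = [[1, 2, 8], [3, 4, 9], [5, 6]].
Insert 7: 7 bumps 8 from row 1; 8 bumps 9 from row 2; 9 appends to row 3. P = [[1, 2, 7], [3, 4, 8], [5, 6, 9]].

So P = [[1, 2, 7], [3, 4, 8], [5, 6, 9]], Q = [[1, 4, 6], [2, 5, 7], [3, 8, 9]].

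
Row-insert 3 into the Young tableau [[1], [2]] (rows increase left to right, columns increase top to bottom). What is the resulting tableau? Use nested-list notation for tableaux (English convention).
3 is larger than every entry of row 1, so it is appended to row 1. The new tableau is [[1, 3], [2]].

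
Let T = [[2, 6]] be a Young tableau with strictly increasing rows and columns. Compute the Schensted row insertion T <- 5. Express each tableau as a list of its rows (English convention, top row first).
In row 1, 5 replaces 6 (the leftmost entry greater than 5); 6 is bumped to row 2. 6 starts a new row 2. The new tableau is [[2, 5], [6]].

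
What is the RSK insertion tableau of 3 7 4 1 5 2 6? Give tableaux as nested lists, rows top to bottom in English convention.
Insert 3: appended to row 1. P = [[3]].
Insert 7: appended to row 1. P = [[3, 7]].
Insert 4: 4 bumps 7 from row 1; 7 starts row 2. P = [[3, 4], [7]].
Insert 1: 1 bumps 3 from row 1; 3 bumps 7 from row 2; 7 starts row 3. P = [[1, 4], [3], [7]].
Insert 5: appended to row 1. P = [[1, 4, 5], [3], [7]].
Insert 2: 2 bumps 4 from row 1; 4 appends to row 2. P = [[1, 2, 5], [3, 4], [7]].
Insert 6: appended to row 1. P = [[1, 2, 5, 6], [3, 4], [7]].

So P = [[1, 2, 5, 6], [3, 4], [7]].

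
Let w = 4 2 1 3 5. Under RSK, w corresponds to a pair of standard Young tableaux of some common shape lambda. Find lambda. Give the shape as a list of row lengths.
RSK row insertion gives P = [[1, 3, 5], [2], [4]], which has shape [3, 1, 1].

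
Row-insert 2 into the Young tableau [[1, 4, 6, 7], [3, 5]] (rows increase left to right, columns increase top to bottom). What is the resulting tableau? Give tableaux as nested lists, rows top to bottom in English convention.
[[1, 2, 6, 7], [3, 4], [5]]

In row 1, 2 replaces 4 (the leftmost entry greater than 2); 4 is bumped to row 2. In row 2, 4 replaces 5 (the leftmost entry greater than 4); 5 is bumped to row 3. 5 starts a new row 3. The new tableau is [[1, 2, 6, 7], [3, 4], [5]].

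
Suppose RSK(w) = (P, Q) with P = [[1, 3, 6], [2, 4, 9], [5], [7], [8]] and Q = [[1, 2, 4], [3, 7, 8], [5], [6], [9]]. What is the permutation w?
2 8 7 9 5 1 4 6 3

Reverse the RSK construction: for i from n down to 1, find the cell of Q containing i, remove the entry at that cell from P, and reverse-bump it up through P; the value ejected from row 1 is w(i).

Step i=9: Q has 9 at row 5, column 1; remove 8 from row 5 of P and reverse-bump: 8 enters row 4 and ejects 7; 7 enters row 3 and ejects 5; 5 enters row 2 and ejects 4; 4 enters row 1 and ejects 3. So w(9) = 3. P is now [[1, 4, 6], [2, 5, 9], [7], [8]].
Step i=8: Q has 8 at row 2, column 3; remove 9 from row 2 of P and reverse-bump: 9 enters row 1 and ejects 6. So w(8) = 6. P is now [[1, 4, 9], [2, 5], [7], [8]].
Step i=7: Q has 7 at row 2, column 2; remove 5 from row 2 of P and reverse-bump: 5 enters row 1 and ejects 4. So w(7) = 4. P is now [[1, 5, 9], [2], [7], [8]].
Step i=6: Q has 6 at row 4, column 1; remove 8 from row 4 of P and reverse-bump: 8 enters row 3 and ejects 7; 7 enters row 2 and ejects 2; 2 enters row 1 and ejects 1. So w(6) = 1. P is now [[2, 5, 9], [7], [8]].
Step i=5: Q has 5 at row 3, column 1; remove 8 from row 3 of P and reverse-bump: 8 enters row 2 and ejects 7; 7 enters row 1 and ejects 5. So w(5) = 5. P is now [[2, 7, 9], [8]].
Step i=4: Q has 4 at row 1, column 3; remove that cell from P, ejecting 9. So w(4) = 9. P is now [[2, 7], [8]].
Step i=3: Q has 3 at row 2, column 1; remove 8 from row 2 of P and reverse-bump: 8 enters row 1 and ejects 7. So w(3) = 7. P is now [[2, 8]].
Step i=2: Q has 2 at row 1, column 2; remove that cell from P, ejecting 8. So w(2) = 8. P is now [[2]].
Step i=1: Q has 1 at row 1, column 1; remove that cell from P, ejecting 2. So w(1) = 2. P is now [].

So w = 2 8 7 9 5 1 4 6 3.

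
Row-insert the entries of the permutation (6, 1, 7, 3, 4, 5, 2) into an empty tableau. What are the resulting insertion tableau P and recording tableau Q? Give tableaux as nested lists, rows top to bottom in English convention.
P = [[1, 2, 4, 5], [3, 7], [6]], Q = [[1, 3, 5, 6], [2, 4], [7]]

Insert each entry of the permutation into P by Schensted row insertion, recording in Q the position of each new cell.

Insert 6: appended to row 1. P = [[6]].
Insert 1: 1 bumps 6 from row 1; 6 starts row 2. P = [[1], [6]].
Insert 7: appended to row 1. P = [[1, 7], [6]].
Insert 3: 3 bumps 7 from row 1; 7 appends to row 2. P = [[1, 3], [6, 7]].
Insert 4: appended to row 1. P = [[1, 3, 4], [6, 7]].
Insert 5: appended to row 1. P = [[1, 3, 4, 5], [6, 7]].
Insert 2: 2 bumps 3 from row 1; 3 bumps 6 from row 2; 6 starts row 3. P = [[1, 2, 4, 5], [3, 7], [6]].

So P = [[1, 2, 4, 5], [3, 7], [6]], Q = [[1, 3, 5, 6], [2, 4], [7]].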